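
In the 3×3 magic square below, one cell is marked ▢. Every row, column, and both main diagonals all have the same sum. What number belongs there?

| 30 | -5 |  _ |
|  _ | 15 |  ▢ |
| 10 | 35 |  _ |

Column 2 is complete and sums to 45; that is the magic constant.
Row 1 must total 45; the given cells sum to 25, so (1,3) = 20.
Using row 3: 10 + 35 + ? → (3,3) = 45 − 45 = 0.
The remaining cell in column 1 is (2,1) = 45 − 40 = 5.
Column 3 must total 45; the given cells sum to 20, so (2,3) = 25.

25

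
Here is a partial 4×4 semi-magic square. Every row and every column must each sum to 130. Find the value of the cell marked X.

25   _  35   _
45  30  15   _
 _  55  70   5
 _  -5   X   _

10

Row 2 must total 130; the given cells sum to 90, so (2,4) = 40.
Using row 3: 55 + 70 + 5 + ? → (3,1) = 130 − 130 = 0.
Using column 1: 25 + 45 + 0 + ? → (4,1) = 130 − 70 = 60.
Using column 2: 30 + 55 + (-5) + ? → (1,2) = 130 − 80 = 50.
Using column 3: 35 + 15 + 70 + ? → (4,3) = 130 − 120 = 10.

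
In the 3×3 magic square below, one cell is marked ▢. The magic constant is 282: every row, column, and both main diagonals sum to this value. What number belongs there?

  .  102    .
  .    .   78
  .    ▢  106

Using column 3: 78 + 106 + ? → (1,3) = 282 − 184 = 98.
From row 1, 282 − (102 + 98) gives (1,1) = 82.
Main diagonal must total 282; the given cells sum to 188, so (2,2) = 94.
Anti-diagonal: 98 + 94 + ? = 282, so (3,1) = 90.
Row 2 needs 282; the known cells sum to 172, so (2,1) = 110.
Row 3 needs 282; the known cells sum to 196, so (3,2) = 86.

86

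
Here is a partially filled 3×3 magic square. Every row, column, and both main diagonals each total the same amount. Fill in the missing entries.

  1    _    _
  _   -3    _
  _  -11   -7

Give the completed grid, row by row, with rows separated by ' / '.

Main diagonal is already complete: 1 + -3 + -7 = -9, so that is the magic constant.
The remaining cell in row 3 is (3,1) = -9 − (-18) = 9.
Column 1: 1 + 9 + ? = -9, so (2,1) = -19.
From column 2, -9 − (-3 + (-11)) gives (1,2) = 5.
Anti-diagonal needs -9; the known cells sum to 6, so (1,3) = -15.
Row 2 must total -9; the given cells sum to -22, so (2,3) = 13.

1 5 -15 / -19 -3 13 / 9 -11 -7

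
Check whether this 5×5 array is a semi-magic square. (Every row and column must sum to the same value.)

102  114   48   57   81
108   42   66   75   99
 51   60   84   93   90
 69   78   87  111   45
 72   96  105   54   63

Row 1: 102 + 114 + 48 + 57 + 81 = 402.
Row 2: 108 + 42 + 66 + 75 + 99 = 390.
Row 3: 51 + 60 + 84 + 93 + 90 = 378.
Row 4: 69 + 78 + 87 + 111 + 45 = 390.
Row 5: 72 + 96 + 105 + 54 + 63 = 390.
Column 1: 102 + 108 + 51 + 69 + 72 = 402.
Column 2: 114 + 42 + 60 + 78 + 96 = 390.
Column 3: 48 + 66 + 84 + 87 + 105 = 390.
Column 4: 57 + 75 + 93 + 111 + 54 = 390.
Column 5: 81 + 99 + 90 + 45 + 63 = 378.

No — column 1 sums to 402 but column 3 sums to 390.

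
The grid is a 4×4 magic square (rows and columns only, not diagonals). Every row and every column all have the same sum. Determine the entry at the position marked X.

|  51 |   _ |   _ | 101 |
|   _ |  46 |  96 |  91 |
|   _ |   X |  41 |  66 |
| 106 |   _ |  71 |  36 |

Column 4 is complete and sums to 294; that is the magic constant.
Using row 2: 46 + 96 + 91 + ? → (2,1) = 294 − 233 = 61.
Row 4 needs 294; the known cells sum to 213, so (4,2) = 81.
Using column 1: 51 + 61 + 106 + ? → (3,1) = 294 − 218 = 76.
Column 3: 96 + 41 + 71 + ? = 294, so (1,3) = 86.
Row 1 must total 294; the given cells sum to 238, so (1,2) = 56.
From row 3, 294 − (76 + 41 + 66) gives (3,2) = 111.

111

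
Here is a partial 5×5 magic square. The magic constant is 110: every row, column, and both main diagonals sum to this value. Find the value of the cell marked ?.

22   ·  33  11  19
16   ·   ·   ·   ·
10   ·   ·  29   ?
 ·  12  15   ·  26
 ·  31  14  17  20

32

Using row 1: 22 + 33 + 11 + 19 + ? → (1,2) = 110 − 85 = 25.
From row 5, 110 − (31 + 14 + 17 + 20) gives (5,1) = 28.
The remaining cell in column 1 is (4,1) = 110 − 76 = 34.
From row 4, 110 − (34 + 12 + 15 + 26) gives (4,4) = 23.
Column 4: 11 + 29 + 23 + 17 + ? = 110, so (2,4) = 30.
The remaining cell in anti-diagonal is (3,3) = 110 − 89 = 21.
Column 3 must total 110; the given cells sum to 83, so (2,3) = 27.
Main diagonal needs 110; the known cells sum to 86, so (2,2) = 24.
From row 2, 110 − (16 + 24 + 27 + 30) gives (2,5) = 13.
Column 2 needs 110; the known cells sum to 92, so (3,2) = 18.
Column 5 needs 110; the known cells sum to 78, so (3,5) = 32.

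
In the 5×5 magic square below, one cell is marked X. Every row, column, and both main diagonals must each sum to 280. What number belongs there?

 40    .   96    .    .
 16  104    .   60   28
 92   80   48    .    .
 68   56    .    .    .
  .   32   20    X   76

88

Row 2: 16 + 104 + 60 + 28 + ? = 280, so (2,3) = 72.
Column 1 needs 280; the known cells sum to 216, so (5,1) = 64.
From column 2, 280 − (104 + 80 + 56 + 32) gives (1,2) = 8.
Column 3 must total 280; the given cells sum to 236, so (4,3) = 44.
Main diagonal: 40 + 104 + 48 + 76 + ? = 280, so (4,4) = 12.
From anti-diagonal, 280 − (60 + 48 + 56 + 64) gives (1,5) = 52.
Row 1 must total 280; the given cells sum to 196, so (1,4) = 84.
From row 4, 280 − (68 + 56 + 44 + 12) gives (4,5) = 100.
The remaining cell in row 5 is (5,4) = 280 − 192 = 88.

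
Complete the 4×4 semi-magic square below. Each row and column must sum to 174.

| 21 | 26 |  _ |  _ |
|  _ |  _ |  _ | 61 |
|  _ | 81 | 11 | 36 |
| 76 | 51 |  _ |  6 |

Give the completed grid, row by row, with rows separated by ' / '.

Row 3: 81 + 11 + 36 + ? = 174, so (3,1) = 46.
The remaining cell in row 4 is (4,3) = 174 − 133 = 41.
Using column 1: 21 + 46 + 76 + ? → (2,1) = 174 − 143 = 31.
Column 2: 26 + 81 + 51 + ? = 174, so (2,2) = 16.
Column 4: 61 + 36 + 6 + ? = 174, so (1,4) = 71.
Row 1 needs 174; the known cells sum to 118, so (1,3) = 56.
The remaining cell in row 2 is (2,3) = 174 − 108 = 66.

21 26 56 71 / 31 16 66 61 / 46 81 11 36 / 76 51 41 6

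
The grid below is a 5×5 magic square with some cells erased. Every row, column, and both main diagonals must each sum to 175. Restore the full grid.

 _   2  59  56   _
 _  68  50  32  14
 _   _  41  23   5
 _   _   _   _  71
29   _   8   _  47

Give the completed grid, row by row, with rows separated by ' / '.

Using row 2: 68 + 50 + 32 + 14 + ? → (2,1) = 175 − 164 = 11.
Column 3 must total 175; the given cells sum to 158, so (4,3) = 17.
Column 5: 14 + 5 + 71 + 47 + ? = 175, so (1,5) = 38.
Using anti-diagonal: 38 + 32 + 41 + 29 + ? → (4,2) = 175 − 140 = 35.
Row 1 needs 175; the known cells sum to 155, so (1,1) = 20.
Using main diagonal: 20 + 68 + 41 + 47 + ? → (4,4) = 175 − 176 = -1.
Using row 4: 35 + 17 + (-1) + 71 + ? → (4,1) = 175 − 122 = 53.
Column 1 needs 175; the known cells sum to 113, so (3,1) = 62.
Column 4: 56 + 32 + 23 + (-1) + ? = 175, so (5,4) = 65.
Using row 3: 62 + 41 + 23 + 5 + ? → (3,2) = 175 − 131 = 44.
From row 5, 175 − (29 + 8 + 65 + 47) gives (5,2) = 26.

20 2 59 56 38 / 11 68 50 32 14 / 62 44 41 23 5 / 53 35 17 -1 71 / 29 26 8 65 47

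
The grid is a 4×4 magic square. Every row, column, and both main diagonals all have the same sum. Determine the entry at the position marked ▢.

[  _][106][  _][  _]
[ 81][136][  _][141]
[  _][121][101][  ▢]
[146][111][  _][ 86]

Column 2 is complete and sums to 474; that is the magic constant.
The remaining cell in row 2 is (2,3) = 474 − 358 = 116.
Row 4 must total 474; the given cells sum to 343, so (4,3) = 131.
Column 3 needs 474; the known cells sum to 348, so (1,3) = 126.
The remaining cell in main diagonal is (1,1) = 474 − 323 = 151.
Using anti-diagonal: 116 + 121 + 146 + ? → (1,4) = 474 − 383 = 91.
Using column 1: 151 + 81 + 146 + ? → (3,1) = 474 − 378 = 96.
The remaining cell in column 4 is (3,4) = 474 − 318 = 156.

156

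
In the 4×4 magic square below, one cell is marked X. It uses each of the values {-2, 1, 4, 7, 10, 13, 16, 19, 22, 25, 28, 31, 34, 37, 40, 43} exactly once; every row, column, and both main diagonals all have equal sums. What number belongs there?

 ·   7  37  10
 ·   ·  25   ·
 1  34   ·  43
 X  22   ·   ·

The 16 entries sum to 328, so each line sums to 328/4 = 82.
Row 1: 7 + 37 + 10 + ? = 82, so (1,1) = 28.
Row 3: 1 + 34 + 43 + ? = 82, so (3,3) = 4.
The remaining cell in column 2 is (2,2) = 82 − 63 = 19.
Using column 3: 37 + 25 + 4 + ? → (4,3) = 82 − 66 = 16.
Main diagonal needs 82; the known cells sum to 51, so (4,4) = 31.
Using anti-diagonal: 10 + 25 + 34 + ? → (4,1) = 82 − 69 = 13.

13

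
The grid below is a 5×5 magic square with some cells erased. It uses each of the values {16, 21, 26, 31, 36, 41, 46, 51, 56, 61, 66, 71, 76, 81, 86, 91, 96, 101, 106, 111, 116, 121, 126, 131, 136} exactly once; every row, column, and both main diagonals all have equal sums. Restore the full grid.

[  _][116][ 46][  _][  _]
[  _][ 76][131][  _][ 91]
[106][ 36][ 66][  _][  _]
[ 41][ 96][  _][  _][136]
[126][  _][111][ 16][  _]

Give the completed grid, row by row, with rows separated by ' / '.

The 25 entries sum to 1900, so each line sums to 1900/5 = 380.
Column 2: 116 + 76 + 36 + 96 + ? = 380, so (5,2) = 56.
Column 3 must total 380; the given cells sum to 354, so (4,3) = 26.
Row 4 needs 380; the known cells sum to 299, so (4,4) = 81.
Row 5 needs 380; the known cells sum to 309, so (5,5) = 71.
Using main diagonal: 76 + 66 + 81 + 71 + ? → (1,1) = 380 − 294 = 86.
From column 1, 380 − (86 + 106 + 41 + 126) gives (2,1) = 21.
From row 2, 380 − (21 + 76 + 131 + 91) gives (2,4) = 61.
Anti-diagonal: 61 + 66 + 96 + 126 + ? = 380, so (1,5) = 31.
From row 1, 380 − (86 + 116 + 46 + 31) gives (1,4) = 101.
Column 4 needs 380; the known cells sum to 259, so (3,4) = 121.
Column 5 needs 380; the known cells sum to 329, so (3,5) = 51.

86 116 46 101 31 / 21 76 131 61 91 / 106 36 66 121 51 / 41 96 26 81 136 / 126 56 111 16 71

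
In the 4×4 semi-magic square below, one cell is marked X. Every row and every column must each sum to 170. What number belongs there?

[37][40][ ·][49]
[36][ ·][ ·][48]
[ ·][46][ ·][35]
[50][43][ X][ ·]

39

Row 1: 37 + 40 + 49 + ? = 170, so (1,3) = 44.
Column 1 must total 170; the given cells sum to 123, so (3,1) = 47.
Column 2: 40 + 46 + 43 + ? = 170, so (2,2) = 41.
The remaining cell in column 4 is (4,4) = 170 − 132 = 38.
Row 2 needs 170; the known cells sum to 125, so (2,3) = 45.
Using row 3: 47 + 46 + 35 + ? → (3,3) = 170 − 128 = 42.
Row 4: 50 + 43 + 38 + ? = 170, so (4,3) = 39.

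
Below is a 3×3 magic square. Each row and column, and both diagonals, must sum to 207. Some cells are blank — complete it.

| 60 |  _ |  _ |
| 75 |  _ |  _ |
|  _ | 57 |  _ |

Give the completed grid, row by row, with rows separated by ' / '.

60 81 66 / 75 69 63 / 72 57 78

Column 1: 60 + 75 + ? = 207, so (3,1) = 72.
Row 3: 72 + 57 + ? = 207, so (3,3) = 78.
Main diagonal: 60 + 78 + ? = 207, so (2,2) = 69.
Anti-diagonal needs 207; the known cells sum to 141, so (1,3) = 66.
Row 1: 60 + 66 + ? = 207, so (1,2) = 81.
Row 2 needs 207; the known cells sum to 144, so (2,3) = 63.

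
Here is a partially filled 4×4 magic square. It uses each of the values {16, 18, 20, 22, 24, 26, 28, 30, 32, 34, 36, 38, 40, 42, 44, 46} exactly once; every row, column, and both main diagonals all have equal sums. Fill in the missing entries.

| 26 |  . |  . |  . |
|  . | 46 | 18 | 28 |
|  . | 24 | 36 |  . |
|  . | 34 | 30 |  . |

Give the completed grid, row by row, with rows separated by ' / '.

The 16 entries sum to 496, so each line sums to 496/4 = 124.
From row 2, 124 − (46 + 18 + 28) gives (2,1) = 32.
From column 2, 124 − (46 + 24 + 34) gives (1,2) = 20.
Column 3 must total 124; the given cells sum to 84, so (1,3) = 40.
The remaining cell in main diagonal is (4,4) = 124 − 108 = 16.
The remaining cell in row 1 is (1,4) = 124 − 86 = 38.
Using row 4: 34 + 30 + 16 + ? → (4,1) = 124 − 80 = 44.
Column 1 needs 124; the known cells sum to 102, so (3,1) = 22.
Column 4 needs 124; the known cells sum to 82, so (3,4) = 42.

26 20 40 38 / 32 46 18 28 / 22 24 36 42 / 44 34 30 16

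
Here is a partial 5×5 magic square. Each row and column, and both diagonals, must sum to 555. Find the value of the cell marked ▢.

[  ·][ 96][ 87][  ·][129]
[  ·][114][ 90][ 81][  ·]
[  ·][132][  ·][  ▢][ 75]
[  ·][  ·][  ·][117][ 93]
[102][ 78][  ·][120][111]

99

From row 5, 555 − (102 + 78 + 120 + 111) gives (5,3) = 144.
Column 2 needs 555; the known cells sum to 420, so (4,2) = 135.
Column 5: 129 + 75 + 93 + 111 + ? = 555, so (2,5) = 147.
From anti-diagonal, 555 − (129 + 81 + 135 + 102) gives (3,3) = 108.
The remaining cell in row 2 is (2,1) = 555 − 432 = 123.
Column 3 needs 555; the known cells sum to 429, so (4,3) = 126.
Main diagonal: 114 + 108 + 117 + 111 + ? = 555, so (1,1) = 105.
Row 1 must total 555; the given cells sum to 417, so (1,4) = 138.
The remaining cell in row 4 is (4,1) = 555 − 471 = 84.
Column 1: 105 + 123 + 84 + 102 + ? = 555, so (3,1) = 141.
Using column 4: 138 + 81 + 117 + 120 + ? → (3,4) = 555 − 456 = 99.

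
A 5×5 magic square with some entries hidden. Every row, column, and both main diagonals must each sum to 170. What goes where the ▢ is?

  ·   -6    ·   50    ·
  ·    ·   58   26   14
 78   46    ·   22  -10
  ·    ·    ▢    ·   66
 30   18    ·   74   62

10

Using row 3: 78 + 46 + 22 + (-10) + ? → (3,3) = 170 − 136 = 34.
The remaining cell in row 5 is (5,3) = 170 − 184 = -14.
The remaining cell in column 4 is (4,4) = 170 − 172 = -2.
Column 5 needs 170; the known cells sum to 132, so (1,5) = 38.
From anti-diagonal, 170 − (38 + 26 + 34 + 30) gives (4,2) = 42.
Using column 2: -6 + 46 + 42 + 18 + ? → (2,2) = 170 − 100 = 70.
Main diagonal: 70 + 34 + (-2) + 62 + ? = 170, so (1,1) = 6.
From row 1, 170 − (6 + (-6) + 50 + 38) gives (1,3) = 82.
Row 2 needs 170; the known cells sum to 168, so (2,1) = 2.
The remaining cell in column 1 is (4,1) = 170 − 116 = 54.
Column 3: 82 + 58 + 34 + (-14) + ? = 170, so (4,3) = 10.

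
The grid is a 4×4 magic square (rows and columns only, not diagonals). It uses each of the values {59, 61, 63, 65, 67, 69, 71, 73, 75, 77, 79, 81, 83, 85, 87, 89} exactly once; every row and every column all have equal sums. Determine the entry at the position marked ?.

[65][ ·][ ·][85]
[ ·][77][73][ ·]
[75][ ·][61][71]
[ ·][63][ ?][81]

The 16 entries sum to 1184, so each line sums to 1184/4 = 296.
Using row 3: 75 + 61 + 71 + ? → (3,2) = 296 − 207 = 89.
Column 2 must total 296; the given cells sum to 229, so (1,2) = 67.
Column 4: 85 + 71 + 81 + ? = 296, so (2,4) = 59.
Row 1: 65 + 67 + 85 + ? = 296, so (1,3) = 79.
From row 2, 296 − (77 + 73 + 59) gives (2,1) = 87.
The remaining cell in column 1 is (4,1) = 296 − 227 = 69.
Using column 3: 79 + 73 + 61 + ? → (4,3) = 296 − 213 = 83.

83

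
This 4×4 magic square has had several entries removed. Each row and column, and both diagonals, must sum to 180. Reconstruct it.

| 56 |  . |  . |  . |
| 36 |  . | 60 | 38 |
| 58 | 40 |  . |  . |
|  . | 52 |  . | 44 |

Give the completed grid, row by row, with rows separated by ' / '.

56 42 32 50 / 36 46 60 38 / 58 40 34 48 / 30 52 54 44

Using row 2: 36 + 60 + 38 + ? → (2,2) = 180 − 134 = 46.
The remaining cell in column 1 is (4,1) = 180 − 150 = 30.
The remaining cell in column 2 is (1,2) = 180 − 138 = 42.
The remaining cell in main diagonal is (3,3) = 180 − 146 = 34.
Anti-diagonal needs 180; the known cells sum to 130, so (1,4) = 50.
The remaining cell in row 1 is (1,3) = 180 − 148 = 32.
Row 3: 58 + 40 + 34 + ? = 180, so (3,4) = 48.
Using row 4: 30 + 52 + 44 + ? → (4,3) = 180 − 126 = 54.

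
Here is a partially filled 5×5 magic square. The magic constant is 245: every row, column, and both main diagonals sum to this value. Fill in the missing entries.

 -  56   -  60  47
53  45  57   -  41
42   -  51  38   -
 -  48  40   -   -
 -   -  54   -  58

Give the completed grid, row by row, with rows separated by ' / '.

Row 2 must total 245; the given cells sum to 196, so (2,4) = 49.
Column 3 needs 245; the known cells sum to 202, so (1,3) = 43.
Anti-diagonal: 47 + 49 + 51 + 48 + ? = 245, so (5,1) = 50.
Row 1 must total 245; the given cells sum to 206, so (1,1) = 39.
Column 1: 39 + 53 + 42 + 50 + ? = 245, so (4,1) = 61.
Main diagonal must total 245; the given cells sum to 193, so (4,4) = 52.
Using row 4: 61 + 48 + 40 + 52 + ? → (4,5) = 245 − 201 = 44.
From column 4, 245 − (60 + 49 + 38 + 52) gives (5,4) = 46.
From column 5, 245 − (47 + 41 + 44 + 58) gives (3,5) = 55.
The remaining cell in row 3 is (3,2) = 245 − 186 = 59.
Row 5 must total 245; the given cells sum to 208, so (5,2) = 37.

39 56 43 60 47 / 53 45 57 49 41 / 42 59 51 38 55 / 61 48 40 52 44 / 50 37 54 46 58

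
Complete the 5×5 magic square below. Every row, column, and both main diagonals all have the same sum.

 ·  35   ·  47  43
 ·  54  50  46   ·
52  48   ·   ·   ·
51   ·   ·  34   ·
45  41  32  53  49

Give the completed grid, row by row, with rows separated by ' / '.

39 35 56 47 43 / 33 54 50 46 37 / 52 48 44 40 36 / 51 42 38 34 55 / 45 41 32 53 49

Row 5 is already complete: 45 + 41 + 32 + 53 + 49 = 220, so that is the magic constant.
Column 2 needs 220; the known cells sum to 178, so (4,2) = 42.
The remaining cell in column 4 is (3,4) = 220 − 180 = 40.
The remaining cell in anti-diagonal is (3,3) = 220 − 176 = 44.
Using row 3: 52 + 48 + 44 + 40 + ? → (3,5) = 220 − 184 = 36.
From main diagonal, 220 − (54 + 44 + 34 + 49) gives (1,1) = 39.
The remaining cell in row 1 is (1,3) = 220 − 164 = 56.
The remaining cell in column 1 is (2,1) = 220 − 187 = 33.
Column 3 must total 220; the given cells sum to 182, so (4,3) = 38.
Row 2 must total 220; the given cells sum to 183, so (2,5) = 37.
From row 4, 220 − (51 + 42 + 38 + 34) gives (4,5) = 55.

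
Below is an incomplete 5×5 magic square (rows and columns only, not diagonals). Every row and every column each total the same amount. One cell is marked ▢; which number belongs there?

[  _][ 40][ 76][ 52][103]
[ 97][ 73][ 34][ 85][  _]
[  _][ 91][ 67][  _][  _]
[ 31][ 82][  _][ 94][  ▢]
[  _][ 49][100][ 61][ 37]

Column 2 is complete and sums to 335; that is the magic constant.
Row 1 must total 335; the given cells sum to 271, so (1,1) = 64.
Row 2 needs 335; the known cells sum to 289, so (2,5) = 46.
Using row 5: 49 + 100 + 61 + 37 + ? → (5,1) = 335 − 247 = 88.
Using column 1: 64 + 97 + 31 + 88 + ? → (3,1) = 335 − 280 = 55.
Column 3 must total 335; the given cells sum to 277, so (4,3) = 58.
From column 4, 335 − (52 + 85 + 94 + 61) gives (3,4) = 43.
From row 3, 335 − (55 + 91 + 67 + 43) gives (3,5) = 79.
Row 4 needs 335; the known cells sum to 265, so (4,5) = 70.

70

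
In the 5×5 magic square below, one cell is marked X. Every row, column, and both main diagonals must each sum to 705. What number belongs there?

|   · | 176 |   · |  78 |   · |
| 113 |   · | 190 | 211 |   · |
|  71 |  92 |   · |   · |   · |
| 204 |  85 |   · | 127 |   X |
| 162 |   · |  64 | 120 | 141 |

183

Using row 5: 162 + 64 + 120 + 141 + ? → (5,2) = 705 − 487 = 218.
Column 1 needs 705; the known cells sum to 550, so (1,1) = 155.
The remaining cell in column 2 is (2,2) = 705 − 571 = 134.
Column 4 must total 705; the given cells sum to 536, so (3,4) = 169.
Main diagonal must total 705; the given cells sum to 557, so (3,3) = 148.
Anti-diagonal needs 705; the known cells sum to 606, so (1,5) = 99.
Using row 1: 155 + 176 + 78 + 99 + ? → (1,3) = 705 − 508 = 197.
The remaining cell in row 2 is (2,5) = 705 − 648 = 57.
From row 3, 705 − (71 + 92 + 148 + 169) gives (3,5) = 225.
Column 3 must total 705; the given cells sum to 599, so (4,3) = 106.
Using column 5: 99 + 57 + 225 + 141 + ? → (4,5) = 705 − 522 = 183.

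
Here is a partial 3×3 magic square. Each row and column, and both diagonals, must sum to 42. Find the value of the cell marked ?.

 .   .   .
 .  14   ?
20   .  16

The remaining cell in row 3 is (3,2) = 42 − 36 = 6.
Column 2 must total 42; the given cells sum to 20, so (1,2) = 22.
Using main diagonal: 14 + 16 + ? → (1,1) = 42 − 30 = 12.
Anti-diagonal: 14 + 20 + ? = 42, so (1,3) = 8.
Using column 1: 12 + 20 + ? → (2,1) = 42 − 32 = 10.
Column 3: 8 + 16 + ? = 42, so (2,3) = 18.

18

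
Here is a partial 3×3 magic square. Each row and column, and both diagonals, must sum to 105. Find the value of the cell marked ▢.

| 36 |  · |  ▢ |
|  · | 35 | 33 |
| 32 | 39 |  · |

38

Row 2 needs 105; the known cells sum to 68, so (2,1) = 37.
Using row 3: 32 + 39 + ? → (3,3) = 105 − 71 = 34.
Column 2 needs 105; the known cells sum to 74, so (1,2) = 31.
Column 3: 33 + 34 + ? = 105, so (1,3) = 38.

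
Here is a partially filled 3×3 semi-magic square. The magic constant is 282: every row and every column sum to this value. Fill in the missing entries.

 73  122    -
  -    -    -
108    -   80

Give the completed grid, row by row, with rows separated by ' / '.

73 122 87 / 101 66 115 / 108 94 80

From row 1, 282 − (73 + 122) gives (1,3) = 87.
The remaining cell in row 3 is (3,2) = 282 − 188 = 94.
Column 1: 73 + 108 + ? = 282, so (2,1) = 101.
The remaining cell in column 2 is (2,2) = 282 − 216 = 66.
Column 3 needs 282; the known cells sum to 167, so (2,3) = 115.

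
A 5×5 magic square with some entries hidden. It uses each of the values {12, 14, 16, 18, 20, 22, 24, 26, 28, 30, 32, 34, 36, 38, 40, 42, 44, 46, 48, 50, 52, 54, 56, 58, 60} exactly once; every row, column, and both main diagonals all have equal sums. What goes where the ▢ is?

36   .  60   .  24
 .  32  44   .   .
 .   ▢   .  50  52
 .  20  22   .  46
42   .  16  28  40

The 25 entries sum to 900, so each line sums to 900/5 = 180.
Row 5 needs 180; the known cells sum to 126, so (5,2) = 54.
The remaining cell in column 3 is (3,3) = 180 − 142 = 38.
From column 5, 180 − (24 + 52 + 46 + 40) gives (2,5) = 18.
Using main diagonal: 36 + 32 + 38 + 40 + ? → (4,4) = 180 − 146 = 34.
Anti-diagonal: 24 + 38 + 20 + 42 + ? = 180, so (2,4) = 56.
Using row 2: 32 + 44 + 56 + 18 + ? → (2,1) = 180 − 150 = 30.
Using row 4: 20 + 22 + 34 + 46 + ? → (4,1) = 180 − 122 = 58.
The remaining cell in column 1 is (3,1) = 180 − 166 = 14.
Column 4: 56 + 50 + 34 + 28 + ? = 180, so (1,4) = 12.
Row 1 needs 180; the known cells sum to 132, so (1,2) = 48.
The remaining cell in row 3 is (3,2) = 180 − 154 = 26.

26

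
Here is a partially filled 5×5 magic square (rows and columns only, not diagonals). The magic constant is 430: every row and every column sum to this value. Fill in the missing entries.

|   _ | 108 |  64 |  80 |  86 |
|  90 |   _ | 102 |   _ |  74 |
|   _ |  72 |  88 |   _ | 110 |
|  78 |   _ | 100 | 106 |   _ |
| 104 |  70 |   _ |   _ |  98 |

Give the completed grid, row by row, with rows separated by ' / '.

92 108 64 80 86 / 90 96 102 68 74 / 66 72 88 94 110 / 78 84 100 106 62 / 104 70 76 82 98

The remaining cell in row 1 is (1,1) = 430 − 338 = 92.
The remaining cell in column 1 is (3,1) = 430 − 364 = 66.
Column 3: 64 + 102 + 88 + 100 + ? = 430, so (5,3) = 76.
Column 5 needs 430; the known cells sum to 368, so (4,5) = 62.
The remaining cell in row 3 is (3,4) = 430 − 336 = 94.
From row 4, 430 − (78 + 100 + 106 + 62) gives (4,2) = 84.
The remaining cell in row 5 is (5,4) = 430 − 348 = 82.
From column 2, 430 − (108 + 72 + 84 + 70) gives (2,2) = 96.
From column 4, 430 − (80 + 94 + 106 + 82) gives (2,4) = 68.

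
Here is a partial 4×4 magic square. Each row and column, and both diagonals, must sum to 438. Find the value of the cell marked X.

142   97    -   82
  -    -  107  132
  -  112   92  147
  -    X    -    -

Row 1: 142 + 97 + 82 + ? = 438, so (1,3) = 117.
Using row 3: 112 + 92 + 147 + ? → (3,1) = 438 − 351 = 87.
From column 3, 438 − (117 + 107 + 92) gives (4,3) = 122.
Column 4 must total 438; the given cells sum to 361, so (4,4) = 77.
Using main diagonal: 142 + 92 + 77 + ? → (2,2) = 438 − 311 = 127.
The remaining cell in anti-diagonal is (4,1) = 438 − 301 = 137.
The remaining cell in row 2 is (2,1) = 438 − 366 = 72.
From row 4, 438 − (137 + 122 + 77) gives (4,2) = 102.

102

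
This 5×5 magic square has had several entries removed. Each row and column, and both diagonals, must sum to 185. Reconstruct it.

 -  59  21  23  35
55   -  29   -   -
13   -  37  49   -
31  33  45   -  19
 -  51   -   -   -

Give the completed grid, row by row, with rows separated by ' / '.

47 59 21 23 35 / 55 17 29 41 43 / 13 25 37 49 61 / 31 33 45 57 19 / 39 51 53 15 27

Using row 1: 59 + 21 + 23 + 35 + ? → (1,1) = 185 − 138 = 47.
Row 4: 31 + 33 + 45 + 19 + ? = 185, so (4,4) = 57.
Column 1 needs 185; the known cells sum to 146, so (5,1) = 39.
Using column 3: 21 + 29 + 37 + 45 + ? → (5,3) = 185 − 132 = 53.
The remaining cell in anti-diagonal is (2,4) = 185 − 144 = 41.
Column 4 needs 185; the known cells sum to 170, so (5,4) = 15.
Using row 5: 39 + 51 + 53 + 15 + ? → (5,5) = 185 − 158 = 27.
The remaining cell in main diagonal is (2,2) = 185 − 168 = 17.
Row 2 must total 185; the given cells sum to 142, so (2,5) = 43.
Column 2 must total 185; the given cells sum to 160, so (3,2) = 25.
Using column 5: 35 + 43 + 19 + 27 + ? → (3,5) = 185 − 124 = 61.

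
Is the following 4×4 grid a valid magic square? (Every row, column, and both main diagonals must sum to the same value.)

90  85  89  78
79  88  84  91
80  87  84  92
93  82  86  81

Row 1: 90 + 85 + 89 + 78 = 342.
Row 2: 79 + 88 + 84 + 91 = 342.
Row 3: 80 + 87 + 84 + 92 = 343.
Row 4: 93 + 82 + 86 + 81 = 342.
Column 1: 90 + 79 + 80 + 93 = 342.
Column 2: 85 + 88 + 87 + 82 = 342.
Column 3: 89 + 84 + 84 + 86 = 343.
Column 4: 78 + 91 + 92 + 81 = 342.
Main diagonal: 90 + 88 + 84 + 81 = 343.
Anti-diagonal: 78 + 84 + 87 + 93 = 342.

No — anti-diagonal sums to 342 but main diagonal sums to 343.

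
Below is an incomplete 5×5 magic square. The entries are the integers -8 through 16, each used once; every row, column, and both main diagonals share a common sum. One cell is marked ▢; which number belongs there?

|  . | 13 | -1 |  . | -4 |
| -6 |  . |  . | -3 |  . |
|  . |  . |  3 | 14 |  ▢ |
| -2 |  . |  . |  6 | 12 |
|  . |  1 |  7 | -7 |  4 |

0

The entries are -8 through 16, which sum to 100, so each line sums to 100/5 = 20.
From row 5, 20 − (1 + 7 + (-7) + 4) gives (5,1) = 15.
The remaining cell in column 4 is (1,4) = 20 − 10 = 10.
The remaining cell in anti-diagonal is (4,2) = 20 − 11 = 9.
Row 1: 13 + (-1) + 10 + (-4) + ? = 20, so (1,1) = 2.
Using row 4: -2 + 9 + 6 + 12 + ? → (4,3) = 20 − 25 = -5.
Column 1 must total 20; the given cells sum to 9, so (3,1) = 11.
Using column 3: -1 + 3 + (-5) + 7 + ? → (2,3) = 20 − 4 = 16.
Main diagonal: 2 + 3 + 6 + 4 + ? = 20, so (2,2) = 5.
From row 2, 20 − (-6 + 5 + 16 + (-3)) gives (2,5) = 8.
Column 2 must total 20; the given cells sum to 28, so (3,2) = -8.
Column 5 needs 20; the known cells sum to 20, so (3,5) = 0.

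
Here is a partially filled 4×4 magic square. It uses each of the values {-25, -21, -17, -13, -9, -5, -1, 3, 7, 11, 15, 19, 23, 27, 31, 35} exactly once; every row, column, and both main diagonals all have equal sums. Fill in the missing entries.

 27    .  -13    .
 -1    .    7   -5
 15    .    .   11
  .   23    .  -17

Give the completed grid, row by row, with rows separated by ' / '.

27 -25 -13 31 / -1 19 7 -5 / 15 3 -9 11 / -21 23 35 -17

The 16 entries sum to 80, so each line sums to 80/4 = 20.
Row 2 must total 20; the given cells sum to 1, so (2,2) = 19.
Using column 1: 27 + (-1) + 15 + ? → (4,1) = 20 − 41 = -21.
Using column 4: -5 + 11 + (-17) + ? → (1,4) = 20 − (-11) = 31.
Using main diagonal: 27 + 19 + (-17) + ? → (3,3) = 20 − 29 = -9.
Anti-diagonal must total 20; the given cells sum to 17, so (3,2) = 3.
The remaining cell in row 1 is (1,2) = 20 − 45 = -25.
The remaining cell in row 4 is (4,3) = 20 − (-15) = 35.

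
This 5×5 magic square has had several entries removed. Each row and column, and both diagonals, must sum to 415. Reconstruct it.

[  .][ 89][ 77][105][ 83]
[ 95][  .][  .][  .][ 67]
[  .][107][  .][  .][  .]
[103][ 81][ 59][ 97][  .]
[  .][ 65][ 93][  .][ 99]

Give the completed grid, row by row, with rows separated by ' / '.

Row 1 needs 415; the known cells sum to 354, so (1,1) = 61.
The remaining cell in row 4 is (4,5) = 415 − 340 = 75.
Column 2 must total 415; the given cells sum to 342, so (2,2) = 73.
Column 5: 83 + 67 + 75 + 99 + ? = 415, so (3,5) = 91.
Main diagonal must total 415; the given cells sum to 330, so (3,3) = 85.
The remaining cell in column 3 is (2,3) = 415 − 314 = 101.
Row 2 must total 415; the given cells sum to 336, so (2,4) = 79.
Anti-diagonal: 83 + 79 + 85 + 81 + ? = 415, so (5,1) = 87.
Row 5: 87 + 65 + 93 + 99 + ? = 415, so (5,4) = 71.
From column 1, 415 − (61 + 95 + 103 + 87) gives (3,1) = 69.
Column 4: 105 + 79 + 97 + 71 + ? = 415, so (3,4) = 63.

61 89 77 105 83 / 95 73 101 79 67 / 69 107 85 63 91 / 103 81 59 97 75 / 87 65 93 71 99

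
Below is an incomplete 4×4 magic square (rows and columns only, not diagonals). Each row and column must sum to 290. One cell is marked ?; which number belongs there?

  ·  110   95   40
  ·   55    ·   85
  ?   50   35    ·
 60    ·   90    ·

The remaining cell in row 1 is (1,1) = 290 − 245 = 45.
Column 2 must total 290; the given cells sum to 215, so (4,2) = 75.
From column 3, 290 − (95 + 35 + 90) gives (2,3) = 70.
Using row 2: 55 + 70 + 85 + ? → (2,1) = 290 − 210 = 80.
Using row 4: 60 + 75 + 90 + ? → (4,4) = 290 − 225 = 65.
Column 1: 45 + 80 + 60 + ? = 290, so (3,1) = 105.

105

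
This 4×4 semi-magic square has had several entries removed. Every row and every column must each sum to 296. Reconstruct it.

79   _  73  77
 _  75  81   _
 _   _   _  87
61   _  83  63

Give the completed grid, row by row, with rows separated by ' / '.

79 67 73 77 / 71 75 81 69 / 85 65 59 87 / 61 89 83 63

Row 1 must total 296; the given cells sum to 229, so (1,2) = 67.
Using row 4: 61 + 83 + 63 + ? → (4,2) = 296 − 207 = 89.
Column 2 needs 296; the known cells sum to 231, so (3,2) = 65.
The remaining cell in column 3 is (3,3) = 296 − 237 = 59.
From column 4, 296 − (77 + 87 + 63) gives (2,4) = 69.
Using row 2: 75 + 81 + 69 + ? → (2,1) = 296 − 225 = 71.
Row 3: 65 + 59 + 87 + ? = 296, so (3,1) = 85.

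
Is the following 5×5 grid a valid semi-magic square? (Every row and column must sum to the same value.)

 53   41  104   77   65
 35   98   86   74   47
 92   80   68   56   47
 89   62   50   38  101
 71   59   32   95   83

No — column 5 sums to 343 but column 3 sums to 340.

Row 1: 53 + 41 + 104 + 77 + 65 = 340.
Row 2: 35 + 98 + 86 + 74 + 47 = 340.
Row 3: 92 + 80 + 68 + 56 + 47 = 343.
Row 4: 89 + 62 + 50 + 38 + 101 = 340.
Row 5: 71 + 59 + 32 + 95 + 83 = 340.
Column 1: 53 + 35 + 92 + 89 + 71 = 340.
Column 2: 41 + 98 + 80 + 62 + 59 = 340.
Column 3: 104 + 86 + 68 + 50 + 32 = 340.
Column 4: 77 + 74 + 56 + 38 + 95 = 340.
Column 5: 65 + 47 + 47 + 101 + 83 = 343.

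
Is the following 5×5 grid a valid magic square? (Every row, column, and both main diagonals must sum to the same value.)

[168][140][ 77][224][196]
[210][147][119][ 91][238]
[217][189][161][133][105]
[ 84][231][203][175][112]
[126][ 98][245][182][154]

Row 1: 168 + 140 + 77 + 224 + 196 = 805.
Row 2: 210 + 147 + 119 + 91 + 238 = 805.
Row 3: 217 + 189 + 161 + 133 + 105 = 805.
Row 4: 84 + 231 + 203 + 175 + 112 = 805.
Row 5: 126 + 98 + 245 + 182 + 154 = 805.
Column 1: 168 + 210 + 217 + 84 + 126 = 805.
Column 2: 140 + 147 + 189 + 231 + 98 = 805.
Column 3: 77 + 119 + 161 + 203 + 245 = 805.
Column 4: 224 + 91 + 133 + 175 + 182 = 805.
Column 5: 196 + 238 + 105 + 112 + 154 = 805.
Main diagonal: 168 + 147 + 161 + 175 + 154 = 805.
Anti-diagonal: 196 + 91 + 161 + 231 + 126 = 805.
All lines sum to 805.

Yes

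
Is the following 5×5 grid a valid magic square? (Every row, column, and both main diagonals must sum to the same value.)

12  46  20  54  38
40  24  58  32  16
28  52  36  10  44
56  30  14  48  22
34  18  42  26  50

Row 1: 12 + 46 + 20 + 54 + 38 = 170.
Row 2: 40 + 24 + 58 + 32 + 16 = 170.
Row 3: 28 + 52 + 36 + 10 + 44 = 170.
Row 4: 56 + 30 + 14 + 48 + 22 = 170.
Row 5: 34 + 18 + 42 + 26 + 50 = 170.
Column 1: 12 + 40 + 28 + 56 + 34 = 170.
Column 2: 46 + 24 + 52 + 30 + 18 = 170.
Column 3: 20 + 58 + 36 + 14 + 42 = 170.
Column 4: 54 + 32 + 10 + 48 + 26 = 170.
Column 5: 38 + 16 + 44 + 22 + 50 = 170.
Main diagonal: 12 + 24 + 36 + 48 + 50 = 170.
Anti-diagonal: 38 + 32 + 36 + 30 + 34 = 170.
All lines sum to 170.

Yes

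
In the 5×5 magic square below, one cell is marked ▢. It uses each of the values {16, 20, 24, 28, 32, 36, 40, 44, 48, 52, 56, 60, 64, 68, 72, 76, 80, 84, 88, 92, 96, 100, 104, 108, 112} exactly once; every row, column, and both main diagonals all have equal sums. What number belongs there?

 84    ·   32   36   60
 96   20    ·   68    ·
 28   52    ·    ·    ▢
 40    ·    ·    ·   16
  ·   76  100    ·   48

104

The 25 entries sum to 1600, so each line sums to 1600/5 = 320.
From row 1, 320 − (84 + 32 + 36 + 60) gives (1,2) = 108.
Using column 1: 84 + 96 + 28 + 40 + ? → (5,1) = 320 − 248 = 72.
The remaining cell in column 2 is (4,2) = 320 − 256 = 64.
Using anti-diagonal: 60 + 68 + 64 + 72 + ? → (3,3) = 320 − 264 = 56.
Using row 5: 72 + 76 + 100 + 48 + ? → (5,4) = 320 − 296 = 24.
From main diagonal, 320 − (84 + 20 + 56 + 48) gives (4,4) = 112.
The remaining cell in row 4 is (4,3) = 320 − 232 = 88.
Using column 3: 32 + 56 + 88 + 100 + ? → (2,3) = 320 − 276 = 44.
Column 4 must total 320; the given cells sum to 240, so (3,4) = 80.
Row 2: 96 + 20 + 44 + 68 + ? = 320, so (2,5) = 92.
Row 3 needs 320; the known cells sum to 216, so (3,5) = 104.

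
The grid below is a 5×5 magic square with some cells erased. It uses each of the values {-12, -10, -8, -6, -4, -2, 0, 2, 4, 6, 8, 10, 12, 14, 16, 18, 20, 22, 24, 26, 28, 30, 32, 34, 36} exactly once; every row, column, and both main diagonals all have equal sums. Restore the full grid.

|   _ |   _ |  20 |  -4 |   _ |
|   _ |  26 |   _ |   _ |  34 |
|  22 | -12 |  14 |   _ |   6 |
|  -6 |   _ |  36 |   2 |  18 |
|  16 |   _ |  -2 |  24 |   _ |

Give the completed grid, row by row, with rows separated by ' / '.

The 25 entries sum to 300, so each line sums to 300/5 = 60.
Row 3 needs 60; the known cells sum to 30, so (3,4) = 30.
Row 4 must total 60; the given cells sum to 50, so (4,2) = 10.
Column 3 must total 60; the given cells sum to 68, so (2,3) = -8.
From column 4, 60 − (-4 + 30 + 2 + 24) gives (2,4) = 8.
The remaining cell in anti-diagonal is (1,5) = 60 − 48 = 12.
From row 2, 60 − (26 + (-8) + 8 + 34) gives (2,1) = 0.
Column 1 must total 60; the given cells sum to 32, so (1,1) = 28.
Using column 5: 12 + 34 + 6 + 18 + ? → (5,5) = 60 − 70 = -10.
Using row 1: 28 + 20 + (-4) + 12 + ? → (1,2) = 60 − 56 = 4.
Row 5: 16 + (-2) + 24 + (-10) + ? = 60, so (5,2) = 32.

28 4 20 -4 12 / 0 26 -8 8 34 / 22 -12 14 30 6 / -6 10 36 2 18 / 16 32 -2 24 -10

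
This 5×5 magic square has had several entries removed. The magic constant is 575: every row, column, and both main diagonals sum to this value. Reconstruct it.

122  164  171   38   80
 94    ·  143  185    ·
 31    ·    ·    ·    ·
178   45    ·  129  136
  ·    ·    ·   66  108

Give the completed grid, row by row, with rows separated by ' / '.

122 164 171 38 80 / 94 101 143 185 52 / 31 73 115 157 199 / 178 45 87 129 136 / 150 192 59 66 108

The remaining cell in row 4 is (4,3) = 575 − 488 = 87.
Column 1 must total 575; the given cells sum to 425, so (5,1) = 150.
Using column 4: 38 + 185 + 129 + 66 + ? → (3,4) = 575 − 418 = 157.
Using anti-diagonal: 80 + 185 + 45 + 150 + ? → (3,3) = 575 − 460 = 115.
Column 3 must total 575; the given cells sum to 516, so (5,3) = 59.
The remaining cell in main diagonal is (2,2) = 575 − 474 = 101.
Row 2: 94 + 101 + 143 + 185 + ? = 575, so (2,5) = 52.
The remaining cell in row 5 is (5,2) = 575 − 383 = 192.
From column 2, 575 − (164 + 101 + 45 + 192) gives (3,2) = 73.
From column 5, 575 − (80 + 52 + 136 + 108) gives (3,5) = 199.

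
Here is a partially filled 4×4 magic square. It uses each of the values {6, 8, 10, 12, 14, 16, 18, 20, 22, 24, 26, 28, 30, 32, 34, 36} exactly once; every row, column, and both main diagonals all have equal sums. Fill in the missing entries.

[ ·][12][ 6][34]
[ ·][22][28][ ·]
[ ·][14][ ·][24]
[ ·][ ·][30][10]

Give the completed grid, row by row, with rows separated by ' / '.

The 16 entries sum to 336, so each line sums to 336/4 = 84.
Row 1 must total 84; the given cells sum to 52, so (1,1) = 32.
Column 2 needs 84; the known cells sum to 48, so (4,2) = 36.
From column 3, 84 − (6 + 28 + 30) gives (3,3) = 20.
Column 4 must total 84; the given cells sum to 68, so (2,4) = 16.
Anti-diagonal must total 84; the given cells sum to 76, so (4,1) = 8.
From row 2, 84 − (22 + 28 + 16) gives (2,1) = 18.
From row 3, 84 − (14 + 20 + 24) gives (3,1) = 26.

32 12 6 34 / 18 22 28 16 / 26 14 20 24 / 8 36 30 10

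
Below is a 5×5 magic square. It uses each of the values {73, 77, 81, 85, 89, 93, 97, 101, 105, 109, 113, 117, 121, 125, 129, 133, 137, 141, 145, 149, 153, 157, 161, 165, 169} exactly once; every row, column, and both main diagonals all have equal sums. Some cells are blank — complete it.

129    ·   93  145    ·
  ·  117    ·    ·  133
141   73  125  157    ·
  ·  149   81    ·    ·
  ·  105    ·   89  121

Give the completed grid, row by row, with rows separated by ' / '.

129 161 93 145 77 / 85 117 169 101 133 / 141 73 125 157 109 / 97 149 81 113 165 / 153 105 137 89 121

The 25 entries sum to 3025, so each line sums to 3025/5 = 605.
Row 3 must total 605; the given cells sum to 496, so (3,5) = 109.
From column 2, 605 − (117 + 73 + 149 + 105) gives (1,2) = 161.
From main diagonal, 605 − (129 + 117 + 125 + 121) gives (4,4) = 113.
Row 1 needs 605; the known cells sum to 528, so (1,5) = 77.
Column 4 needs 605; the known cells sum to 504, so (2,4) = 101.
The remaining cell in column 5 is (4,5) = 605 − 440 = 165.
Using anti-diagonal: 77 + 101 + 125 + 149 + ? → (5,1) = 605 − 452 = 153.
Using row 4: 149 + 81 + 113 + 165 + ? → (4,1) = 605 − 508 = 97.
The remaining cell in row 5 is (5,3) = 605 − 468 = 137.
Column 1: 129 + 141 + 97 + 153 + ? = 605, so (2,1) = 85.
Column 3 must total 605; the given cells sum to 436, so (2,3) = 169.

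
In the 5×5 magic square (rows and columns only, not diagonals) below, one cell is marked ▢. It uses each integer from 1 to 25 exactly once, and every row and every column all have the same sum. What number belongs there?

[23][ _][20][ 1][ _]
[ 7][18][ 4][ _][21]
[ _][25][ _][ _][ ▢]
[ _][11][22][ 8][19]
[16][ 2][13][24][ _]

The entries are 1 through 25, which sum to 325, so each line sums to 325/5 = 65.
The remaining cell in row 2 is (2,4) = 65 − 50 = 15.
Using row 4: 11 + 22 + 8 + 19 + ? → (4,1) = 65 − 60 = 5.
Row 5 must total 65; the given cells sum to 55, so (5,5) = 10.
Column 1: 23 + 7 + 5 + 16 + ? = 65, so (3,1) = 14.
Using column 2: 18 + 25 + 11 + 2 + ? → (1,2) = 65 − 56 = 9.
From column 3, 65 − (20 + 4 + 22 + 13) gives (3,3) = 6.
Column 4 must total 65; the given cells sum to 48, so (3,4) = 17.
The remaining cell in row 1 is (1,5) = 65 − 53 = 12.
Row 3: 14 + 25 + 6 + 17 + ? = 65, so (3,5) = 3.

3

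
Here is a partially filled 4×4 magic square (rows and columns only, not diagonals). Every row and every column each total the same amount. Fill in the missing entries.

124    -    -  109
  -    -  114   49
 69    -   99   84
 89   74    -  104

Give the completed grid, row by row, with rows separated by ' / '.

124 59 54 109 / 64 119 114 49 / 69 94 99 84 / 89 74 79 104

Column 4 is already complete: 109 + 49 + 84 + 104 = 346, so that is the magic constant.
Row 3: 69 + 99 + 84 + ? = 346, so (3,2) = 94.
The remaining cell in row 4 is (4,3) = 346 − 267 = 79.
Column 1: 124 + 69 + 89 + ? = 346, so (2,1) = 64.
Using column 3: 114 + 99 + 79 + ? → (1,3) = 346 − 292 = 54.
Row 1 must total 346; the given cells sum to 287, so (1,2) = 59.
Using row 2: 64 + 114 + 49 + ? → (2,2) = 346 − 227 = 119.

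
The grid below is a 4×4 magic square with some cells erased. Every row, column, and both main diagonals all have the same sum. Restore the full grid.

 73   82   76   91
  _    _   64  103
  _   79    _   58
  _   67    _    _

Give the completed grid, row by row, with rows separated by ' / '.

Row 1 is already complete: 73 + 82 + 76 + 91 = 322, so that is the magic constant.
The remaining cell in column 2 is (2,2) = 322 − 228 = 94.
Column 4: 91 + 103 + 58 + ? = 322, so (4,4) = 70.
Using main diagonal: 73 + 94 + 70 + ? → (3,3) = 322 − 237 = 85.
From anti-diagonal, 322 − (91 + 64 + 79) gives (4,1) = 88.
From row 2, 322 − (94 + 64 + 103) gives (2,1) = 61.
Row 3 needs 322; the known cells sum to 222, so (3,1) = 100.
Row 4: 88 + 67 + 70 + ? = 322, so (4,3) = 97.

73 82 76 91 / 61 94 64 103 / 100 79 85 58 / 88 67 97 70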